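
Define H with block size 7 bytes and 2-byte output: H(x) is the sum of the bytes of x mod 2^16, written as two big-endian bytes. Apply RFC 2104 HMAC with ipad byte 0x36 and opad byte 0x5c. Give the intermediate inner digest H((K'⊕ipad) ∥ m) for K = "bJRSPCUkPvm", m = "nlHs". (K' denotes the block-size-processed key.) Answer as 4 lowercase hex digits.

03b9

Key "bJRSPCUkPvm" = 62 4a 52 53 50 43 55 6b 50 76 6d is 11 bytes > B = 7, so hash it first: H(key) = 03 d7, then zero-pad to 7 bytes: K' = 03 d7 00 00 00 00 00.
K' ⊕ ipad = 35 e1 36 36 36 36 36.
Inner input = 35 e1 36 36 36 36 36 ∥ 6e 6c 48 73.
Inner hash: sum = 53+225+54+54+54+54+54+110+108+72+115 = 953 → 03 b9.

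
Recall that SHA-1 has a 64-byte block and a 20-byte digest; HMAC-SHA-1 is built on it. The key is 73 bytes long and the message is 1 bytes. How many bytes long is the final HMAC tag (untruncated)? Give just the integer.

The tag is one SHA-1 digest: 20 bytes.

20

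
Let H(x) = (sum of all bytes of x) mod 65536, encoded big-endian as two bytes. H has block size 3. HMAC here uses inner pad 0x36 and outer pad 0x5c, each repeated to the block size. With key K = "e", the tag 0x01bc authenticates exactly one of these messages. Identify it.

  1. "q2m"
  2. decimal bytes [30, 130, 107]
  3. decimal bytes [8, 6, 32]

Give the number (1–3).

Key "e" = 65 is 1 byte ≤ B = 3; zero-pad to 3 bytes: K' = 65 00 00.
K' ⊕ ipad = 53 36 36; K' ⊕ opad = 39 5c 5c.
m1: inner = H(53 36 36 71 32 6d) = 01 cf; tag = H(39 5c 5c 01 cf) = 01c1
m2: inner = H(53 36 36 1e 82 6b) = 01 ca; tag = H(39 5c 5c 01 ca) = 01bc ← matches
m3: inner = H(53 36 36 08 06 20) = 00 ed; tag = H(39 5c 5c 00 ed) = 01de

2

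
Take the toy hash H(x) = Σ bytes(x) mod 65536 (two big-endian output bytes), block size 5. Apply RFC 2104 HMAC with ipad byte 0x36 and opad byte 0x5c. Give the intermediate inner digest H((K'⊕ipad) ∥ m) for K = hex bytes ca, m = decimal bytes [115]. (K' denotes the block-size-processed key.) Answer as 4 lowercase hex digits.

0247

Key hex bytes ca is 1 byte ≤ B = 5; zero-pad to 5 bytes: K' = ca 00 00 00 00.
K' ⊕ ipad = fc 36 36 36 36.
Inner input = fc 36 36 36 36 ∥ 73.
Inner hash: sum = 252+54+54+54+54+115 = 583 → 02 47.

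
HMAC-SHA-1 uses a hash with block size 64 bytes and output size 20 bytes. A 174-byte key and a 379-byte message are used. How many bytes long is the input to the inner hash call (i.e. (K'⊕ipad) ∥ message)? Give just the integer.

443

Key is 174 > 64 bytes, so it is hashed to 20 bytes then zero-padded to 64: |K'| = 64.
Inner input = (K'⊕ipad) ∥ m → 64 + 379 = 443 bytes.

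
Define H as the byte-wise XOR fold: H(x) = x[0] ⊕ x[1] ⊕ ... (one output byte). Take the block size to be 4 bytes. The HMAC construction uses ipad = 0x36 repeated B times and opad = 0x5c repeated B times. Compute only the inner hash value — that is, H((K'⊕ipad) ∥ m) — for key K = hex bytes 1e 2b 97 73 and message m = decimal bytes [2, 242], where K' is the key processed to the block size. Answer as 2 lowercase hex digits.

Key hex bytes 1e 2b 97 73 is exactly B = 4 bytes: K' = 1e 2b 97 73.
K' ⊕ ipad = 28 1d a1 45.
Inner input = 28 1d a1 45 ∥ 02 f2.
Inner hash: XOR 28⊕1d⊕a1⊕45⊕02⊕f2 = 21.

21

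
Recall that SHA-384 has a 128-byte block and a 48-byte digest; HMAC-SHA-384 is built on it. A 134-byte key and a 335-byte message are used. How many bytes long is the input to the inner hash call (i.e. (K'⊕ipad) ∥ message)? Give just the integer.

Key is 134 > 128 bytes, so it is hashed to 48 bytes then zero-padded to 128: |K'| = 128.
Inner input = (K'⊕ipad) ∥ m → 128 + 335 = 463 bytes.

463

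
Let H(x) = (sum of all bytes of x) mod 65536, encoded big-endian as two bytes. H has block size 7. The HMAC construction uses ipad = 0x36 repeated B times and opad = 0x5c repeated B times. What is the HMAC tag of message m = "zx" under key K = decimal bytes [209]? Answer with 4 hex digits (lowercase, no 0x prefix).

02d5

Key decimal bytes [209] = d1 is 1 byte ≤ B = 7; zero-pad to 7 bytes: K' = d1 00 00 00 00 00 00.
K' ⊕ ipad = e7 36 36 36 36 36 36.  K' ⊕ opad = 8d 5c 5c 5c 5c 5c 5c.
Inner input = (K'⊕ipad) ∥ m = e7 36 36 36 36 36 36 ∥ 7a 78.
Inner hash: sum = 231+54+54+54+54+54+54+122+120 = 797 → 03 1d.
Outer input = (K'⊕opad) ∥ inner = 8d 5c 5c 5c 5c 5c 5c ∥ 03 1d.
Outer hash (tag): sum = 141+92+92+92+92+92+92+3+29 = 725 → 02 d5.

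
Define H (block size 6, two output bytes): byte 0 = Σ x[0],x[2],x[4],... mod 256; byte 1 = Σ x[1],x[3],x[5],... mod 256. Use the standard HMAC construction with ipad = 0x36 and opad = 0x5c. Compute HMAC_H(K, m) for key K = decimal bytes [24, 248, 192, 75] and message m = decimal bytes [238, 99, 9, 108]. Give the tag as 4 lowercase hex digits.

Key decimal bytes [24, 248, 192, 75] = 18 f8 c0 4b is 4 bytes ≤ B = 6; zero-pad to 6 bytes: K' = 18 f8 c0 4b 00 00.
K' ⊕ ipad = 2e ce f6 7d 36 36.  K' ⊕ opad = 44 a4 9c 17 5c 5c.
Inner input = (K'⊕ipad) ∥ m = 2e ce f6 7d 36 36 ∥ ee 63 09 6c.
Inner hash: even-index sum = 593 mod 256 = 81; odd-index sum = 592 mod 256 = 80 → 51 50.
Outer input = (K'⊕opad) ∥ inner = 44 a4 9c 17 5c 5c ∥ 51 50.
Outer hash (tag): even-index sum = 397 mod 256 = 141; odd-index sum = 359 mod 256 = 103 → 8d 67.

8d67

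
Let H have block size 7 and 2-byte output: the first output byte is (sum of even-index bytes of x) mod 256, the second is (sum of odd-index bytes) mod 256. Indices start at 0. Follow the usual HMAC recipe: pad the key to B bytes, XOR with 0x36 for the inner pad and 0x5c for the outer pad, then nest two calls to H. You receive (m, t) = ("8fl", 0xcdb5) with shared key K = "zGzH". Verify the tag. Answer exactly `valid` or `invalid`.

invalid

Key "zGzH" = 7a 47 7a 48 is 4 bytes ≤ B = 7; zero-pad to 7 bytes: K' = 7a 47 7a 48 00 00 00.
K' ⊕ ipad = 4c 71 4c 7e 36 36 36; K' ⊕ opad = 26 1b 26 14 5c 5c 5c.
Inner hash: even-index sum = 362 mod 256 = 106; odd-index sum = 457 mod 256 = 201 → 6a c9.
Outer hash (recomputed tag): even-index sum = 461 mod 256 = 205; odd-index sum = 245 mod 256 = 245 → cd f5.
Recomputed tag = cdf5; claimed = cdb5 → mismatch.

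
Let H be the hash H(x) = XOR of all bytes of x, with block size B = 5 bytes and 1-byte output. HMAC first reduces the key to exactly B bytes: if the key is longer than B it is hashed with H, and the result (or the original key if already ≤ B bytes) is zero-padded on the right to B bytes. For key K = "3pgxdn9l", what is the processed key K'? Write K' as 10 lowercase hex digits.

|K| = 8 > B = 5, so first hash the key.
H(K): XOR 33⊕70⊕67⊕78⊕64⊕6e⊕39⊕6c = 03.
Zero-pad H(K) = 03 to 5 bytes: K' = 03 00 00 00 00.

0300000000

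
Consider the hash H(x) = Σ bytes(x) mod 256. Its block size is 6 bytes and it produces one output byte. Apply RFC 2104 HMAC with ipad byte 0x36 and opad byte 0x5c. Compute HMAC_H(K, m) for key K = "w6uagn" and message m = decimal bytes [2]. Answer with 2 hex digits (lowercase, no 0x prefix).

Key "w6uagn" = 77 36 75 61 67 6e is exactly B = 6 bytes: K' = 77 36 75 61 67 6e.
K' ⊕ ipad = 41 00 43 57 51 58.  K' ⊕ opad = 2b 6a 29 3d 3b 32.
Inner input = (K'⊕ipad) ∥ m = 41 00 43 57 51 58 ∥ 02.
Inner hash: sum = 65+0+67+87+81+88+2 = 390; mod 256 = 134 → 86.
Outer input = (K'⊕opad) ∥ inner = 2b 6a 29 3d 3b 32 ∥ 86.
Outer hash (tag): sum = 43+106+41+61+59+50+134 = 494; mod 256 = 238 → ee.

ee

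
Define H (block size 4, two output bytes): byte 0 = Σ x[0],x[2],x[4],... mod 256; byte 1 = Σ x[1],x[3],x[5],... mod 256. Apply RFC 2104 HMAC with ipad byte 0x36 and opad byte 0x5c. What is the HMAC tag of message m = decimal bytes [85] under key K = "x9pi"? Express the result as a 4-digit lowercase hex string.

Key "x9pi" = 78 39 70 69 is exactly B = 4 bytes: K' = 78 39 70 69.
K' ⊕ ipad = 4e 0f 46 5f.  K' ⊕ opad = 24 65 2c 35.
Inner input = (K'⊕ipad) ∥ m = 4e 0f 46 5f ∥ 55.
Inner hash: even-index sum = 233 mod 256 = 233; odd-index sum = 110 mod 256 = 110 → e9 6e.
Outer input = (K'⊕opad) ∥ inner = 24 65 2c 35 ∥ e9 6e.
Outer hash (tag): even-index sum = 313 mod 256 = 57; odd-index sum = 264 mod 256 = 8 → 39 08.

3908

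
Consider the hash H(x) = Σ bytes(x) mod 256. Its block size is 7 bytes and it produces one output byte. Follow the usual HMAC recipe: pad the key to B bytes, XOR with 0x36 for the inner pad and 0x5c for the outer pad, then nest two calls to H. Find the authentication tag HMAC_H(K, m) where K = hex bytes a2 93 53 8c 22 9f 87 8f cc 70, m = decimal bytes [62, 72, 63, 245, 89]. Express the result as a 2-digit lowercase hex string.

0b

Key hex bytes a2 93 53 8c 22 9f 87 8f cc 70 is 10 bytes > B = 7, so hash it first: H(key) = 27, then zero-pad to 7 bytes: K' = 27 00 00 00 00 00 00.
K' ⊕ ipad = 11 36 36 36 36 36 36.  K' ⊕ opad = 7b 5c 5c 5c 5c 5c 5c.
Inner input = (K'⊕ipad) ∥ m = 11 36 36 36 36 36 36 ∥ 3e 48 3f f5 59.
Inner hash: sum = 17+54+54+54+54+54+54+62+72+63+245+89 = 872; mod 256 = 104 → 68.
Outer input = (K'⊕opad) ∥ inner = 7b 5c 5c 5c 5c 5c 5c ∥ 68.
Outer hash (tag): sum = 123+92+92+92+92+92+92+104 = 779; mod 256 = 11 → 0b.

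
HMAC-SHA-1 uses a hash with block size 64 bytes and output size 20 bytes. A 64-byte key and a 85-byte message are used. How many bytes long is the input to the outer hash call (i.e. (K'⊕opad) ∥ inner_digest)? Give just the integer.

Key is 64 ≤ 64 bytes, zero-padded: |K'| = 64.
Outer input = (K'⊕opad) ∥ H(inner) → 64 + 20 = 84 bytes.

84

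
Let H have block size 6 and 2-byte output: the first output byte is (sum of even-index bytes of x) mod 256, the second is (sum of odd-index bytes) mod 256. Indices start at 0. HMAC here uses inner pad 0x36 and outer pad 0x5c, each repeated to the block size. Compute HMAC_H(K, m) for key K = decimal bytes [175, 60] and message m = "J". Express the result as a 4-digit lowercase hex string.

fa8e

Key decimal bytes [175, 60] = af 3c is 2 bytes ≤ B = 6; zero-pad to 6 bytes: K' = af 3c 00 00 00 00.
K' ⊕ ipad = 99 0a 36 36 36 36.  K' ⊕ opad = f3 60 5c 5c 5c 5c.
Inner input = (K'⊕ipad) ∥ m = 99 0a 36 36 36 36 ∥ 4a.
Inner hash: even-index sum = 335 mod 256 = 79; odd-index sum = 118 mod 256 = 118 → 4f 76.
Outer input = (K'⊕opad) ∥ inner = f3 60 5c 5c 5c 5c ∥ 4f 76.
Outer hash (tag): even-index sum = 506 mod 256 = 250; odd-index sum = 398 mod 256 = 142 → fa 8e.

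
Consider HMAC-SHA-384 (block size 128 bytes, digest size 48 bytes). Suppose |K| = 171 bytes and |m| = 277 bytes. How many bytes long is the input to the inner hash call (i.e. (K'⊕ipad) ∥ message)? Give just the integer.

Key is 171 > 128 bytes, so it is hashed to 48 bytes then zero-padded to 128: |K'| = 128.
Inner input = (K'⊕ipad) ∥ m → 128 + 277 = 405 bytes.

405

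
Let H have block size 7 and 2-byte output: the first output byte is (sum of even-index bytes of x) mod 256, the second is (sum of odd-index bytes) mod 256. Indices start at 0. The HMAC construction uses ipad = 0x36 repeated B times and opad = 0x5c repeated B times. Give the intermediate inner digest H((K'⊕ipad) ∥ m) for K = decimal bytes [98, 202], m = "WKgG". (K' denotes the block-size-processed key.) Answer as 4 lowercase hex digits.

Key decimal bytes [98, 202] = 62 ca is 2 bytes ≤ B = 7; zero-pad to 7 bytes: K' = 62 ca 00 00 00 00 00.
K' ⊕ ipad = 54 fc 36 36 36 36 36.
Inner input = 54 fc 36 36 36 36 36 ∥ 57 4b 67 47.
Inner hash: even-index sum = 392 mod 256 = 136; odd-index sum = 550 mod 256 = 38 → 88 26.

8826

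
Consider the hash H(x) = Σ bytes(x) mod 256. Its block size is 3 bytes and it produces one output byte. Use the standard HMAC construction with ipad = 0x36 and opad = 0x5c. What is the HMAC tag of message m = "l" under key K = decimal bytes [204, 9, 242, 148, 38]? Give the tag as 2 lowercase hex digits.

Key decimal bytes [204, 9, 242, 148, 38] = cc 09 f2 94 26 is 5 bytes > B = 3, so hash it first: H(key) = 81, then zero-pad to 3 bytes: K' = 81 00 00.
K' ⊕ ipad = b7 36 36.  K' ⊕ opad = dd 5c 5c.
Inner input = (K'⊕ipad) ∥ m = b7 36 36 ∥ 6c.
Inner hash: sum = 183+54+54+108 = 399; mod 256 = 143 → 8f.
Outer input = (K'⊕opad) ∥ inner = dd 5c 5c ∥ 8f.
Outer hash (tag): sum = 221+92+92+143 = 548; mod 256 = 36 → 24.

24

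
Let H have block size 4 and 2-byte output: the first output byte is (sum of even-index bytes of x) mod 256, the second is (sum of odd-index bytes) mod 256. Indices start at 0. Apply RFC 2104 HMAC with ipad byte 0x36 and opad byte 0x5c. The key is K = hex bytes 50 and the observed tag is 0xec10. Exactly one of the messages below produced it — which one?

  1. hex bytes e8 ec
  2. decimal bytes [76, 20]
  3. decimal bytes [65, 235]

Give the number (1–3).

Key hex bytes 50 is 1 byte ≤ B = 4; zero-pad to 4 bytes: K' = 50 00 00 00.
K' ⊕ ipad = 66 36 36 36; K' ⊕ opad = 0c 5c 5c 5c.
m1: inner = H(66 36 36 36 e8 ec) = 84 58; tag = H(0c 5c 5c 5c 84 58) = ec10 ← matches
m2: inner = H(66 36 36 36 4c 14) = e8 80; tag = H(0c 5c 5c 5c e8 80) = 5038
m3: inner = H(66 36 36 36 41 eb) = dd 57; tag = H(0c 5c 5c 5c dd 57) = 450f

1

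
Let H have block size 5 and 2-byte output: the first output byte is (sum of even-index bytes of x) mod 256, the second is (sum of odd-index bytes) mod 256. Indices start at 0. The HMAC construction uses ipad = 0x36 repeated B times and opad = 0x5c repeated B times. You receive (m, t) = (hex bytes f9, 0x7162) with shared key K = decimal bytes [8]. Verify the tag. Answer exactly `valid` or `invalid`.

Key decimal bytes [8] = 08 is 1 byte ≤ B = 5; zero-pad to 5 bytes: K' = 08 00 00 00 00.
K' ⊕ ipad = 3e 36 36 36 36; K' ⊕ opad = 54 5c 5c 5c 5c.
Inner hash: even-index sum = 170 mod 256 = 170; odd-index sum = 357 mod 256 = 101 → aa 65.
Outer hash (recomputed tag): even-index sum = 369 mod 256 = 113; odd-index sum = 354 mod 256 = 98 → 71 62.
Recomputed tag = 7162; claimed = 7162 → match.

valid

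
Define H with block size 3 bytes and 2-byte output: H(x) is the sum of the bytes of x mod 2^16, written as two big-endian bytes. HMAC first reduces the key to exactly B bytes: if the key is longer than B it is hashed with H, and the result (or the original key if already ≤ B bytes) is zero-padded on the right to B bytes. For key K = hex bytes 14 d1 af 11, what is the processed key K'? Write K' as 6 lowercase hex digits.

|K| = 4 > B = 3, so first hash the key.
H(K): sum = 20+209+175+17 = 421 → 01 a5.
Zero-pad H(K) = 01 a5 to 3 bytes: K' = 01 a5 00.

01a500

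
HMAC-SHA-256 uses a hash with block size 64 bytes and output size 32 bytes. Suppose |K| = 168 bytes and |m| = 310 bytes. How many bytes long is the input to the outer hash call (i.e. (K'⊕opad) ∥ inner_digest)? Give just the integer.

Key is 168 > 64 bytes, so it is hashed to 32 bytes then zero-padded to 64: |K'| = 64.
Outer input = (K'⊕opad) ∥ H(inner) → 64 + 32 = 96 bytes.

96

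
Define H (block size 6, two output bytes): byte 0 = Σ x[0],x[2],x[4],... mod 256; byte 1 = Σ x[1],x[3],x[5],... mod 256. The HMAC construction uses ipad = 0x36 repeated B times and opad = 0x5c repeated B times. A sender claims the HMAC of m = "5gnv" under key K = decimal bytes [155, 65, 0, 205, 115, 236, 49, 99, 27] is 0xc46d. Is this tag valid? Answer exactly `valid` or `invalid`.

invalid

Key decimal bytes [155, 65, 0, 205, 115, 236, 49, 99, 27] = 9b 41 00 cd 73 ec 31 63 1b is 9 bytes > B = 6, so hash it first: H(key) = 5a 5d, then zero-pad to 6 bytes: K' = 5a 5d 00 00 00 00.
K' ⊕ ipad = 6c 6b 36 36 36 36; K' ⊕ opad = 06 01 5c 5c 5c 5c.
Inner hash: even-index sum = 379 mod 256 = 123; odd-index sum = 436 mod 256 = 180 → 7b b4.
Outer hash (recomputed tag): even-index sum = 313 mod 256 = 57; odd-index sum = 365 mod 256 = 109 → 39 6d.
Recomputed tag = 396d; claimed = c46d → mismatch.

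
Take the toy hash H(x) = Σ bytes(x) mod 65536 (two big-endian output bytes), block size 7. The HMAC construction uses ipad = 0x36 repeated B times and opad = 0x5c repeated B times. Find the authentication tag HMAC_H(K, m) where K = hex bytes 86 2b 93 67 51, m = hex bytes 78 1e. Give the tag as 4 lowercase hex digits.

034f

Key hex bytes 86 2b 93 67 51 is 5 bytes ≤ B = 7; zero-pad to 7 bytes: K' = 86 2b 93 67 51 00 00.
K' ⊕ ipad = b0 1d a5 51 67 36 36.  K' ⊕ opad = da 77 cf 3b 0d 5c 5c.
Inner input = (K'⊕ipad) ∥ m = b0 1d a5 51 67 36 36 ∥ 78 1e.
Inner hash: sum = 176+29+165+81+103+54+54+120+30 = 812 → 03 2c.
Outer input = (K'⊕opad) ∥ inner = da 77 cf 3b 0d 5c 5c ∥ 03 2c.
Outer hash (tag): sum = 218+119+207+59+13+92+92+3+44 = 847 → 03 4f.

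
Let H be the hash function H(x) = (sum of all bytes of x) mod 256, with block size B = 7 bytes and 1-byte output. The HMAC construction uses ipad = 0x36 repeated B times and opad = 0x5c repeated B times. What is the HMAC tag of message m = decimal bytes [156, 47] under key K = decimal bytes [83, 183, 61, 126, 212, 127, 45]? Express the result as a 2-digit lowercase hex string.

Key decimal bytes [83, 183, 61, 126, 212, 127, 45] = 53 b7 3d 7e d4 7f 2d is exactly B = 7 bytes: K' = 53 b7 3d 7e d4 7f 2d.
K' ⊕ ipad = 65 81 0b 48 e2 49 1b.  K' ⊕ opad = 0f eb 61 22 88 23 71.
Inner input = (K'⊕ipad) ∥ m = 65 81 0b 48 e2 49 1b ∥ 9c 2f.
Inner hash: sum = 101+129+11+72+226+73+27+156+47 = 842; mod 256 = 74 → 4a.
Outer input = (K'⊕opad) ∥ inner = 0f eb 61 22 88 23 71 ∥ 4a.
Outer hash (tag): sum = 15+235+97+34+136+35+113+74 = 739; mod 256 = 227 → e3.

e3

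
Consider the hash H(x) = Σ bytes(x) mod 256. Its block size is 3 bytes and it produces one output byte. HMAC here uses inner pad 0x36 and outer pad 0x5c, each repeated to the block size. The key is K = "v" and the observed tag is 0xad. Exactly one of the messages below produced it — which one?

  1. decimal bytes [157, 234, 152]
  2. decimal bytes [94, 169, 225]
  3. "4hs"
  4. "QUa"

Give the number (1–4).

Key "v" = 76 is 1 byte ≤ B = 3; zero-pad to 3 bytes: K' = 76 00 00.
K' ⊕ ipad = 40 36 36; K' ⊕ opad = 2a 5c 5c.
m1: inner = H(40 36 36 9d ea 98) = cb; tag = H(2a 5c 5c cb) = ad ← matches
m2: inner = H(40 36 36 5e a9 e1) = 94; tag = H(2a 5c 5c 94) = 76
m3: inner = H(40 36 36 34 68 73) = bb; tag = H(2a 5c 5c bb) = 9d
m4: inner = H(40 36 36 51 55 61) = b3; tag = H(2a 5c 5c b3) = 95

1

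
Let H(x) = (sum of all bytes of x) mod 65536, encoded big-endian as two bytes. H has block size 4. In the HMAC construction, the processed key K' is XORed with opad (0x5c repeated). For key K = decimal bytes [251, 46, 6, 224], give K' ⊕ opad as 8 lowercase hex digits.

a7725abc

Key decimal bytes [251, 46, 6, 224] = fb 2e 06 e0 is exactly B = 4 bytes: K' = fb 2e 06 e0.
XOR each byte with 0x5c: fb⊕5c=a7, 2e⊕5c=72, 06⊕5c=5a, e0⊕5c=bc.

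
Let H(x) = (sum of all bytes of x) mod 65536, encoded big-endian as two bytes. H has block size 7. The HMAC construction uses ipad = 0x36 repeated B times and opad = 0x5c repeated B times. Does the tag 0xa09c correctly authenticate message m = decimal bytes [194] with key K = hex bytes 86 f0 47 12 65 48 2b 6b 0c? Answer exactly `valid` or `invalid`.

invalid

Key hex bytes 86 f0 47 12 65 48 2b 6b 0c is 9 bytes > B = 7, so hash it first: H(key) = 03 1e, then zero-pad to 7 bytes: K' = 03 1e 00 00 00 00 00.
K' ⊕ ipad = 35 28 36 36 36 36 36; K' ⊕ opad = 5f 42 5c 5c 5c 5c 5c.
Inner hash: sum = 53+40+54+54+54+54+54+194 = 557 → 02 2d.
Outer hash (recomputed tag): sum = 95+66+92+92+92+92+92+2+45 = 668 → 02 9c.
Recomputed tag = 029c; claimed = a09c → mismatch.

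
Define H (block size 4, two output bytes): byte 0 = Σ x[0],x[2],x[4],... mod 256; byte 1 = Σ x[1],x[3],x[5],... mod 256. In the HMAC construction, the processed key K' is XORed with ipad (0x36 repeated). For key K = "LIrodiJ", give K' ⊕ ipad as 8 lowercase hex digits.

5a173636

Key "LIrodiJ" = 4c 49 72 6f 64 69 4a is 7 bytes > B = 4, so hash it first: H(key) = 6c 21, then zero-pad to 4 bytes: K' = 6c 21 00 00.
XOR each byte with 0x36: 6c⊕36=5a, 21⊕36=17, 00⊕36=36, 00⊕36=36.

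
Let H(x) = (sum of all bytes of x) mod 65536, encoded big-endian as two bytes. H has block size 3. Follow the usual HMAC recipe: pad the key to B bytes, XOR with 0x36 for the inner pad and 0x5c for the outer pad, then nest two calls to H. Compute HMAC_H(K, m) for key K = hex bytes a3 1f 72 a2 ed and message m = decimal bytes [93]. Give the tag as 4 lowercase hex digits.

0216

Key hex bytes a3 1f 72 a2 ed is 5 bytes > B = 3, so hash it first: H(key) = 02 c3, then zero-pad to 3 bytes: K' = 02 c3 00.
K' ⊕ ipad = 34 f5 36.  K' ⊕ opad = 5e 9f 5c.
Inner input = (K'⊕ipad) ∥ m = 34 f5 36 ∥ 5d.
Inner hash: sum = 52+245+54+93 = 444 → 01 bc.
Outer input = (K'⊕opad) ∥ inner = 5e 9f 5c ∥ 01 bc.
Outer hash (tag): sum = 94+159+92+1+188 = 534 → 02 16.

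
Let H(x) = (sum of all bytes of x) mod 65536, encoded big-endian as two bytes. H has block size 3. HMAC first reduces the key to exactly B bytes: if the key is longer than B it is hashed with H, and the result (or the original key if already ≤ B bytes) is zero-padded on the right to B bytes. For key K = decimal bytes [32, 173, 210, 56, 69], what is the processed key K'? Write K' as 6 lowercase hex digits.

|K| = 5 > B = 3, so first hash the key.
H(K): sum = 32+173+210+56+69 = 540 → 02 1c.
Zero-pad H(K) = 02 1c to 3 bytes: K' = 02 1c 00.

021c00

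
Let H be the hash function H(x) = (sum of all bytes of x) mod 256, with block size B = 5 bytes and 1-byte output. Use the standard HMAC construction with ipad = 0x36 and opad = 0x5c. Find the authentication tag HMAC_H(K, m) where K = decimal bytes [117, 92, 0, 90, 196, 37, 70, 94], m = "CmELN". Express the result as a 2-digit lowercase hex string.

Key decimal bytes [117, 92, 0, 90, 196, 37, 70, 94] = 75 5c 00 5a c4 25 46 5e is 8 bytes > B = 5, so hash it first: H(key) = b8, then zero-pad to 5 bytes: K' = b8 00 00 00 00.
K' ⊕ ipad = 8e 36 36 36 36.  K' ⊕ opad = e4 5c 5c 5c 5c.
Inner input = (K'⊕ipad) ∥ m = 8e 36 36 36 36 ∥ 43 6d 45 4c 4e.
Inner hash: sum = 142+54+54+54+54+67+109+69+76+78 = 757; mod 256 = 245 → f5.
Outer input = (K'⊕opad) ∥ inner = e4 5c 5c 5c 5c ∥ f5.
Outer hash (tag): sum = 228+92+92+92+92+245 = 841; mod 256 = 73 → 49.

49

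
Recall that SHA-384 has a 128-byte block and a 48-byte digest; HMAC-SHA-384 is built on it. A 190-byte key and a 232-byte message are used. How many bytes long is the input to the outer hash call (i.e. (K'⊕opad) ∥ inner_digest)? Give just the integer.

Key is 190 > 128 bytes, so it is hashed to 48 bytes then zero-padded to 128: |K'| = 128.
Outer input = (K'⊕opad) ∥ H(inner) → 128 + 48 = 176 bytes.

176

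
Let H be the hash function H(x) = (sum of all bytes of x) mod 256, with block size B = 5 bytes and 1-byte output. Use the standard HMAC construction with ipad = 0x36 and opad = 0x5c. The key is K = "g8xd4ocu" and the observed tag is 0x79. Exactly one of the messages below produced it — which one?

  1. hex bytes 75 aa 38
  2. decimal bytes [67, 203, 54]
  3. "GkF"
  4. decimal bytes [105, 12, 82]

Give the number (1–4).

4

Key "g8xd4ocu" = 67 38 78 64 34 6f 63 75 is 8 bytes > B = 5, so hash it first: H(key) = f6, then zero-pad to 5 bytes: K' = f6 00 00 00 00.
K' ⊕ ipad = c0 36 36 36 36; K' ⊕ opad = aa 5c 5c 5c 5c.
m1: inner = H(c0 36 36 36 36 75 aa 38) = ef; tag = H(aa 5c 5c 5c 5c ef) = 09
m2: inner = H(c0 36 36 36 36 43 cb 36) = dc; tag = H(aa 5c 5c 5c 5c dc) = f6
m3: inner = H(c0 36 36 36 36 47 6b 46) = 90; tag = H(aa 5c 5c 5c 5c 90) = aa
m4: inner = H(c0 36 36 36 36 69 0c 52) = 5f; tag = H(aa 5c 5c 5c 5c 5f) = 79 ← matches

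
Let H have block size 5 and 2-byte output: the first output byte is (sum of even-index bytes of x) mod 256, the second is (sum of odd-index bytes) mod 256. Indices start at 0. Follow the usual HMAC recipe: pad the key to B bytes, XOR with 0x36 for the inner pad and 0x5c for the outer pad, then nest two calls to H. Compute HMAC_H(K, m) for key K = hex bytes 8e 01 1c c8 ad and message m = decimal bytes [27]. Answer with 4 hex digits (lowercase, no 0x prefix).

536e

Key hex bytes 8e 01 1c c8 ad is exactly B = 5 bytes: K' = 8e 01 1c c8 ad.
K' ⊕ ipad = b8 37 2a fe 9b.  K' ⊕ opad = d2 5d 40 94 f1.
Inner input = (K'⊕ipad) ∥ m = b8 37 2a fe 9b ∥ 1b.
Inner hash: even-index sum = 381 mod 256 = 125; odd-index sum = 336 mod 256 = 80 → 7d 50.
Outer input = (K'⊕opad) ∥ inner = d2 5d 40 94 f1 ∥ 7d 50.
Outer hash (tag): even-index sum = 595 mod 256 = 83; odd-index sum = 366 mod 256 = 110 → 53 6e.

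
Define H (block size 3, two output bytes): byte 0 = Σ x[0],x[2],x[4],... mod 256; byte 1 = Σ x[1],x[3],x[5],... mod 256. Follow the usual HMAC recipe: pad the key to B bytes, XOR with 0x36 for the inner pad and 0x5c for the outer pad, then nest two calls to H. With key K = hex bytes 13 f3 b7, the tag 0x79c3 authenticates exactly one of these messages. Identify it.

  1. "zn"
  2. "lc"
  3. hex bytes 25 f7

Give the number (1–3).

Key hex bytes 13 f3 b7 is exactly B = 3 bytes: K' = 13 f3 b7.
K' ⊕ ipad = 25 c5 81; K' ⊕ opad = 4f af eb.
m1: inner = H(25 c5 81 7a 6e) = 14 3f; tag = H(4f af eb 14 3f) = 79c3 ← matches
m2: inner = H(25 c5 81 6c 63) = 09 31; tag = H(4f af eb 09 31) = 6bb8
m3: inner = H(25 c5 81 25 f7) = 9d ea; tag = H(4f af eb 9d ea) = 244c

1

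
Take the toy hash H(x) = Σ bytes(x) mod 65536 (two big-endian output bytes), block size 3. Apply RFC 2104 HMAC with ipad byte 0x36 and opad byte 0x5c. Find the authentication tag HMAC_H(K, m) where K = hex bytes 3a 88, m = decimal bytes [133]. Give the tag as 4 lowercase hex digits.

021c

Key hex bytes 3a 88 is 2 bytes ≤ B = 3; zero-pad to 3 bytes: K' = 3a 88 00.
K' ⊕ ipad = 0c be 36.  K' ⊕ opad = 66 d4 5c.
Inner input = (K'⊕ipad) ∥ m = 0c be 36 ∥ 85.
Inner hash: sum = 12+190+54+133 = 389 → 01 85.
Outer input = (K'⊕opad) ∥ inner = 66 d4 5c ∥ 01 85.
Outer hash (tag): sum = 102+212+92+1+133 = 540 → 02 1c.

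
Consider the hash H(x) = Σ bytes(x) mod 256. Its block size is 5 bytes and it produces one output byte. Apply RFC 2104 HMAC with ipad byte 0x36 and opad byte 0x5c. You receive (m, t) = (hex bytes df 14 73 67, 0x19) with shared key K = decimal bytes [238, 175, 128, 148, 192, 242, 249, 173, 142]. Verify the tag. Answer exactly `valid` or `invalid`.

invalid

Key decimal bytes [238, 175, 128, 148, 192, 242, 249, 173, 142] = ee af 80 94 c0 f2 f9 ad 8e is 9 bytes > B = 5, so hash it first: H(key) = 97, then zero-pad to 5 bytes: K' = 97 00 00 00 00.
K' ⊕ ipad = a1 36 36 36 36; K' ⊕ opad = cb 5c 5c 5c 5c.
Inner hash: sum = 161+54+54+54+54+223+20+115+103 = 838; mod 256 = 70 → 46.
Outer hash (recomputed tag): sum = 203+92+92+92+92+70 = 641; mod 256 = 129 → 81.
Recomputed tag = 81; claimed = 19 → mismatch.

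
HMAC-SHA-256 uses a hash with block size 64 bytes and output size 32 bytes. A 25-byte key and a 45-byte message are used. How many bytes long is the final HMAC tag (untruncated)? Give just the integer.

32

The tag is one SHA-256 digest: 32 bytes.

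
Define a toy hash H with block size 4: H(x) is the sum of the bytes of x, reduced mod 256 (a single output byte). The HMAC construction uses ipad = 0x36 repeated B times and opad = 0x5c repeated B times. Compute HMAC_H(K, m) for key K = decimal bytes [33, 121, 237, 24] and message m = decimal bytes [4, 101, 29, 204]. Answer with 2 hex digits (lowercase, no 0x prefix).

Key decimal bytes [33, 121, 237, 24] = 21 79 ed 18 is exactly B = 4 bytes: K' = 21 79 ed 18.
K' ⊕ ipad = 17 4f db 2e.  K' ⊕ opad = 7d 25 b1 44.
Inner input = (K'⊕ipad) ∥ m = 17 4f db 2e ∥ 04 65 1d cc.
Inner hash: sum = 23+79+219+46+4+101+29+204 = 705; mod 256 = 193 → c1.
Outer input = (K'⊕opad) ∥ inner = 7d 25 b1 44 ∥ c1.
Outer hash (tag): sum = 125+37+177+68+193 = 600; mod 256 = 88 → 58.

58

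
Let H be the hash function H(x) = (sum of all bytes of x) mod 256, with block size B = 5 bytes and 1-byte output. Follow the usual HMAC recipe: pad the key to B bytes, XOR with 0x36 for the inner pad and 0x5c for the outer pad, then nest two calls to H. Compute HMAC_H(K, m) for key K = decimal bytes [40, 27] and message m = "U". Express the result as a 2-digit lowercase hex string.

Key decimal bytes [40, 27] = 28 1b is 2 bytes ≤ B = 5; zero-pad to 5 bytes: K' = 28 1b 00 00 00.
K' ⊕ ipad = 1e 2d 36 36 36.  K' ⊕ opad = 74 47 5c 5c 5c.
Inner input = (K'⊕ipad) ∥ m = 1e 2d 36 36 36 ∥ 55.
Inner hash: sum = 30+45+54+54+54+85 = 322; mod 256 = 66 → 42.
Outer input = (K'⊕opad) ∥ inner = 74 47 5c 5c 5c ∥ 42.
Outer hash (tag): sum = 116+71+92+92+92+66 = 529; mod 256 = 17 → 11.

11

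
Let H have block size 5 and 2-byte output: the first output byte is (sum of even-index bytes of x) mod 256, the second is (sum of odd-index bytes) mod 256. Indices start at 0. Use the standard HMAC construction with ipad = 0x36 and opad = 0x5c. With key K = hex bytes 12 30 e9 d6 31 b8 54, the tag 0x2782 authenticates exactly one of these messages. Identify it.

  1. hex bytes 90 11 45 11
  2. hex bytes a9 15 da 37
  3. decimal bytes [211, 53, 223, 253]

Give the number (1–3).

1

Key hex bytes 12 30 e9 d6 31 b8 54 is 7 bytes > B = 5, so hash it first: H(key) = 80 be, then zero-pad to 5 bytes: K' = 80 be 00 00 00.
K' ⊕ ipad = b6 88 36 36 36; K' ⊕ opad = dc e2 5c 5c 5c.
m1: inner = H(b6 88 36 36 36 90 11 45 11) = 44 93; tag = H(dc e2 5c 5c 5c 44 93) = 2782 ← matches
m2: inner = H(b6 88 36 36 36 a9 15 da 37) = 6e 41; tag = H(dc e2 5c 5c 5c 6e 41) = d5ac
m3: inner = H(b6 88 36 36 36 d3 35 df fd) = 54 70; tag = H(dc e2 5c 5c 5c 54 70) = 0492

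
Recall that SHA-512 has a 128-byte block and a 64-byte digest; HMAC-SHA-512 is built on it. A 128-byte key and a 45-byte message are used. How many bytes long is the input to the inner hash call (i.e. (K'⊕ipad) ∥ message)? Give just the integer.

173

Key is 128 ≤ 128 bytes, zero-padded: |K'| = 128.
Inner input = (K'⊕ipad) ∥ m → 128 + 45 = 173 bytes.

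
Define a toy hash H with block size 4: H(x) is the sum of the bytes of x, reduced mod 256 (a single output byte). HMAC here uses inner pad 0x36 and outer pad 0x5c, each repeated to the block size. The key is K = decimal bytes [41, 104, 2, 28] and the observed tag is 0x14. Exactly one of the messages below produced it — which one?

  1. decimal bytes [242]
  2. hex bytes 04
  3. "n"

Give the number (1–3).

1

Key decimal bytes [41, 104, 2, 28] = 29 68 02 1c is exactly B = 4 bytes: K' = 29 68 02 1c.
K' ⊕ ipad = 1f 5e 34 2a; K' ⊕ opad = 75 34 5e 40.
m1: inner = H(1f 5e 34 2a f2) = cd; tag = H(75 34 5e 40 cd) = 14 ← matches
m2: inner = H(1f 5e 34 2a 04) = df; tag = H(75 34 5e 40 df) = 26
m3: inner = H(1f 5e 34 2a 6e) = 49; tag = H(75 34 5e 40 49) = 90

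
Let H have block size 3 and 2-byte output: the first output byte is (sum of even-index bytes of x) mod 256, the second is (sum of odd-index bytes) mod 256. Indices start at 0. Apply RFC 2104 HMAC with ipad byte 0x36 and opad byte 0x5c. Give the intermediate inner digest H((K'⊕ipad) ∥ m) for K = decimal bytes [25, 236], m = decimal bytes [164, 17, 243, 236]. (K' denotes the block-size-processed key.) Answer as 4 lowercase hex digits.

6271

Key decimal bytes [25, 236] = 19 ec is 2 bytes ≤ B = 3; zero-pad to 3 bytes: K' = 19 ec 00.
K' ⊕ ipad = 2f da 36.
Inner input = 2f da 36 ∥ a4 11 f3 ec.
Inner hash: even-index sum = 354 mod 256 = 98; odd-index sum = 625 mod 256 = 113 → 62 71.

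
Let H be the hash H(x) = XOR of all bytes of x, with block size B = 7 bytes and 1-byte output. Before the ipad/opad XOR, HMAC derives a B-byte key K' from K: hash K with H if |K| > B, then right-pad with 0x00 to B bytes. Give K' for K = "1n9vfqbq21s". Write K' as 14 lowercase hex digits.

64000000000000

|K| = 11 > B = 7, so first hash the key.
H(K): XOR 31⊕6e⊕39⊕76⊕66⊕71⊕62⊕71⊕32⊕31⊕73 = 64.
Zero-pad H(K) = 64 to 7 bytes: K' = 64 00 00 00 00 00 00.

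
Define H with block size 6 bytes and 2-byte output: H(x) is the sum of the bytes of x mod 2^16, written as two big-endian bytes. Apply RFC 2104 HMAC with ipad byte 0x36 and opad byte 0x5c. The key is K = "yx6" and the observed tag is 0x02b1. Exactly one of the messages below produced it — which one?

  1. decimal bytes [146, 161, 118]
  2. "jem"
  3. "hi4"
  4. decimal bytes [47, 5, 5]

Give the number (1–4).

1

Key "yx6" = 79 78 36 is 3 bytes ≤ B = 6; zero-pad to 6 bytes: K' = 79 78 36 00 00 00.
K' ⊕ ipad = 4f 4e 00 36 36 36; K' ⊕ opad = 25 24 6a 5c 5c 5c.
m1: inner = H(4f 4e 00 36 36 36 92 a1 76) = 02 e8; tag = H(25 24 6a 5c 5c 5c 02 e8) = 02b1 ← matches
m2: inner = H(4f 4e 00 36 36 36 6a 65 6d) = 02 7b; tag = H(25 24 6a 5c 5c 5c 02 7b) = 0244
m3: inner = H(4f 4e 00 36 36 36 68 69 34) = 02 44; tag = H(25 24 6a 5c 5c 5c 02 44) = 020d
m4: inner = H(4f 4e 00 36 36 36 2f 05 05) = 01 78; tag = H(25 24 6a 5c 5c 5c 01 78) = 0240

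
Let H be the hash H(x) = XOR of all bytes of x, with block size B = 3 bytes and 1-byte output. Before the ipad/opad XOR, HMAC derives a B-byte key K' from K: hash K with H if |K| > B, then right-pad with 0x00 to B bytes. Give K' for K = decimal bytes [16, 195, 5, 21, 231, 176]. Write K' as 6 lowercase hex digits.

|K| = 6 > B = 3, so first hash the key.
H(K): XOR 10⊕c3⊕05⊕15⊕e7⊕b0 = 94.
Zero-pad H(K) = 94 to 3 bytes: K' = 94 00 00.

940000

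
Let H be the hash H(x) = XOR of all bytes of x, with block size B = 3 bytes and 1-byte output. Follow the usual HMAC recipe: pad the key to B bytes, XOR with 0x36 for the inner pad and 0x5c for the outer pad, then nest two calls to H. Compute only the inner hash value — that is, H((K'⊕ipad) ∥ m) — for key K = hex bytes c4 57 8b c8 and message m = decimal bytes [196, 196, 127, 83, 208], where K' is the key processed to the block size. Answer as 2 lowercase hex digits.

Key hex bytes c4 57 8b c8 is 4 bytes > B = 3, so hash it first: H(key) = d0, then zero-pad to 3 bytes: K' = d0 00 00.
K' ⊕ ipad = e6 36 36.
Inner input = e6 36 36 ∥ c4 c4 7f 53 d0.
Inner hash: XOR e6⊕36⊕36⊕c4⊕c4⊕7f⊕53⊕d0 = 1a.

1a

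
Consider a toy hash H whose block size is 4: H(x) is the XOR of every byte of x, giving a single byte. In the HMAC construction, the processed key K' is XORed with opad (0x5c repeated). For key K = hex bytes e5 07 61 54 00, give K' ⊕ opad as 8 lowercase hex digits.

Key hex bytes e5 07 61 54 00 is 5 bytes > B = 4, so hash it first: H(key) = d7, then zero-pad to 4 bytes: K' = d7 00 00 00.
XOR each byte with 0x5c: d7⊕5c=8b, 00⊕5c=5c, 00⊕5c=5c, 00⊕5c=5c.

8b5c5c5c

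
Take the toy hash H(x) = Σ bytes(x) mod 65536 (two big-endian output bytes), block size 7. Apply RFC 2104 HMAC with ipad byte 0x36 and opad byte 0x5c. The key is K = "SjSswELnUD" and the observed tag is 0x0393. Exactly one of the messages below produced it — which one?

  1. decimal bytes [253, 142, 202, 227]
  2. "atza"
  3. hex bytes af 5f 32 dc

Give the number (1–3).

Key "SjSswELnUD" = 53 6a 53 73 77 45 4c 6e 55 44 is 10 bytes > B = 7, so hash it first: H(key) = 03 92, then zero-pad to 7 bytes: K' = 03 92 00 00 00 00 00.
K' ⊕ ipad = 35 a4 36 36 36 36 36; K' ⊕ opad = 5f ce 5c 5c 5c 5c 5c.
m1: inner = H(35 a4 36 36 36 36 36 fd 8e ca e3) = 05 1f; tag = H(5f ce 5c 5c 5c 5c 5c 05 1f) = 031d
m2: inner = H(35 a4 36 36 36 36 36 61 74 7a 61) = 03 97; tag = H(5f ce 5c 5c 5c 5c 5c 03 97) = 0393 ← matches
m3: inner = H(35 a4 36 36 36 36 36 af 5f 32 dc) = 04 03; tag = H(5f ce 5c 5c 5c 5c 5c 04 03) = 0300

2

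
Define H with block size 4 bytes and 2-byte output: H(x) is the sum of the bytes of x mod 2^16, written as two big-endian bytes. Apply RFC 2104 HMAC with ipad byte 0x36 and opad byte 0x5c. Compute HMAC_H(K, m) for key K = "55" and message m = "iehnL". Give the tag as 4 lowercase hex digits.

01ee

Key "55" = 35 35 is 2 bytes ≤ B = 4; zero-pad to 4 bytes: K' = 35 35 00 00.
K' ⊕ ipad = 03 03 36 36.  K' ⊕ opad = 69 69 5c 5c.
Inner input = (K'⊕ipad) ∥ m = 03 03 36 36 ∥ 69 65 68 6e 4c.
Inner hash: sum = 3+3+54+54+105+101+104+110+76 = 610 → 02 62.
Outer input = (K'⊕opad) ∥ inner = 69 69 5c 5c ∥ 02 62.
Outer hash (tag): sum = 105+105+92+92+2+98 = 494 → 01 ee.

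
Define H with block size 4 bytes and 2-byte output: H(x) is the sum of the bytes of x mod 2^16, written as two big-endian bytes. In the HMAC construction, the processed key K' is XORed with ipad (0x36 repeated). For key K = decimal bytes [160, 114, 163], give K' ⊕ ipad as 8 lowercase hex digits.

96449536

Key decimal bytes [160, 114, 163] = a0 72 a3 is 3 bytes ≤ B = 4; zero-pad to 4 bytes: K' = a0 72 a3 00.
XOR each byte with 0x36: a0⊕36=96, 72⊕36=44, a3⊕36=95, 00⊕36=36.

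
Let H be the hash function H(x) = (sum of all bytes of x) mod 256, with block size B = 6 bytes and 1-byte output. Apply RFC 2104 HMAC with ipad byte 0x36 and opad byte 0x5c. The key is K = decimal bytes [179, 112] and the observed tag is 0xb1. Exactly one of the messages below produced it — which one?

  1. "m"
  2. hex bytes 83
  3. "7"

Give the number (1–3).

Key decimal bytes [179, 112] = b3 70 is 2 bytes ≤ B = 6; zero-pad to 6 bytes: K' = b3 70 00 00 00 00.
K' ⊕ ipad = 85 46 36 36 36 36; K' ⊕ opad = ef 2c 5c 5c 5c 5c.
m1: inner = H(85 46 36 36 36 36 6d) = 10; tag = H(ef 2c 5c 5c 5c 5c 10) = 9b
m2: inner = H(85 46 36 36 36 36 83) = 26; tag = H(ef 2c 5c 5c 5c 5c 26) = b1 ← matches
m3: inner = H(85 46 36 36 36 36 37) = da; tag = H(ef 2c 5c 5c 5c 5c da) = 65

2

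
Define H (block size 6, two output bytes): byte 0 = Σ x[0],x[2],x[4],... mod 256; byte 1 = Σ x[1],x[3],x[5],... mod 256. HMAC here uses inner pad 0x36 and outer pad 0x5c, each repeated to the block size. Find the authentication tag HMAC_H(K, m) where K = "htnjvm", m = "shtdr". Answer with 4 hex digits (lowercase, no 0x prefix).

Key "htnjvm" = 68 74 6e 6a 76 6d is exactly B = 6 bytes: K' = 68 74 6e 6a 76 6d.
K' ⊕ ipad = 5e 42 58 5c 40 5b.  K' ⊕ opad = 34 28 32 36 2a 31.
Inner input = (K'⊕ipad) ∥ m = 5e 42 58 5c 40 5b ∥ 73 68 74 64 72.
Inner hash: even-index sum = 591 mod 256 = 79; odd-index sum = 453 mod 256 = 197 → 4f c5.
Outer input = (K'⊕opad) ∥ inner = 34 28 32 36 2a 31 ∥ 4f c5.
Outer hash (tag): even-index sum = 223 mod 256 = 223; odd-index sum = 340 mod 256 = 84 → df 54.

df54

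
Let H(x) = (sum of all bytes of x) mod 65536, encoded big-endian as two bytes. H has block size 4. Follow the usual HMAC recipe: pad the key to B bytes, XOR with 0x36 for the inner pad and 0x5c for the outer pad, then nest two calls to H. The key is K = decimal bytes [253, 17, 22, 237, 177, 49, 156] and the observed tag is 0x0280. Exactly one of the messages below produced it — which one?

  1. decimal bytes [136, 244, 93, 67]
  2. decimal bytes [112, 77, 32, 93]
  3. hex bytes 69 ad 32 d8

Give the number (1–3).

Key decimal bytes [253, 17, 22, 237, 177, 49, 156] = fd 11 16 ed b1 31 9c is 7 bytes > B = 4, so hash it first: H(key) = 03 8f, then zero-pad to 4 bytes: K' = 03 8f 00 00.
K' ⊕ ipad = 35 b9 36 36; K' ⊕ opad = 5f d3 5c 5c.
m1: inner = H(35 b9 36 36 88 f4 5d 43) = 03 76; tag = H(5f d3 5c 5c 03 76) = 0263
m2: inner = H(35 b9 36 36 70 4d 20 5d) = 02 94; tag = H(5f d3 5c 5c 02 94) = 0280 ← matches
m3: inner = H(35 b9 36 36 69 ad 32 d8) = 03 7a; tag = H(5f d3 5c 5c 03 7a) = 0267

2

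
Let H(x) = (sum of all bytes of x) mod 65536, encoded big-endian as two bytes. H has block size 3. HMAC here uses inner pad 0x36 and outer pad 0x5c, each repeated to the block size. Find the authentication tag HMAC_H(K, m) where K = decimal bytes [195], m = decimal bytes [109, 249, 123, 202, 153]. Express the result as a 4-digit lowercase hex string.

Key decimal bytes [195] = c3 is 1 byte ≤ B = 3; zero-pad to 3 bytes: K' = c3 00 00.
K' ⊕ ipad = f5 36 36.  K' ⊕ opad = 9f 5c 5c.
Inner input = (K'⊕ipad) ∥ m = f5 36 36 ∥ 6d f9 7b ca 99.
Inner hash: sum = 245+54+54+109+249+123+202+153 = 1189 → 04 a5.
Outer input = (K'⊕opad) ∥ inner = 9f 5c 5c ∥ 04 a5.
Outer hash (tag): sum = 159+92+92+4+165 = 512 → 02 00.

0200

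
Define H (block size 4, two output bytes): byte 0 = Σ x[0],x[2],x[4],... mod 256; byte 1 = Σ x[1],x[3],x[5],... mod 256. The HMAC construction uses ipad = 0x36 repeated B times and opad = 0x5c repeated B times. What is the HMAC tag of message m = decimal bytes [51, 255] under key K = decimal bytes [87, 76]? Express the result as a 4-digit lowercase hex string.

Key decimal bytes [87, 76] = 57 4c is 2 bytes ≤ B = 4; zero-pad to 4 bytes: K' = 57 4c 00 00.
K' ⊕ ipad = 61 7a 36 36.  K' ⊕ opad = 0b 10 5c 5c.
Inner input = (K'⊕ipad) ∥ m = 61 7a 36 36 ∥ 33 ff.
Inner hash: even-index sum = 202 mod 256 = 202; odd-index sum = 431 mod 256 = 175 → ca af.
Outer input = (K'⊕opad) ∥ inner = 0b 10 5c 5c ∥ ca af.
Outer hash (tag): even-index sum = 305 mod 256 = 49; odd-index sum = 283 mod 256 = 27 → 31 1b.

311b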